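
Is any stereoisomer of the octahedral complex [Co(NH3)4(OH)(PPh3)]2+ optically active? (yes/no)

no

The six octahedral sites form three mutually perpendicular trans pairs.
The distinct arrangements are (2 in all): OH and PPh3 mutually trans; OH and PPh3 mutually cis.
Each arrangement has an internal mirror plane or centre of symmetry, so none is chiral.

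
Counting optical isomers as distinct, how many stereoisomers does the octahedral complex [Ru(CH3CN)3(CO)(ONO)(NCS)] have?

In an octahedral complex each vertex has one trans partner and four cis neighbours.
The distinct arrangements are (4 in all): CH3CN mer (3 arrangements); CH3CN fac (chiral).
One of these lacks any improper symmetry element and so occurs as an enantiomeric pair, giving 4 + 1 = 5 stereoisomers in total.

5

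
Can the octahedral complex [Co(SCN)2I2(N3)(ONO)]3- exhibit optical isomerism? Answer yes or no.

The six octahedral sites form three mutually perpendicular trans pairs.
Systematic placement gives 6 geometric isomers: SCN trans, I trans; SCN cis, I trans; SCN trans, I cis; SCN cis, I cis (3 arrangements, 2 chiral).
Of these, 2 lack any improper symmetry element and so occur as enantiomeric pairs, giving 6 + 2 = 8 stereoisomers in total.

yes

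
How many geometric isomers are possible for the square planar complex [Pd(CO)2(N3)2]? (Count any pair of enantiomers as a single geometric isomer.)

In a square planar complex each vertex has one trans partner and two cis neighbours.
There are 2 geometric isomers: CO cis; CO trans.

2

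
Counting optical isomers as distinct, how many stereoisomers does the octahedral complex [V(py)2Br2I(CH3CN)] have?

In an octahedral complex each vertex has one trans partner and four cis neighbours.
The distinct arrangements are (6 in all): py trans, Br trans; py cis, Br trans; py trans, Br cis; py cis, Br cis (3 arrangements, 2 chiral).
Of these, 2 lack any improper symmetry element and so occur as enantiomeric pairs, giving 6 + 2 = 8 stereoisomers in total.

8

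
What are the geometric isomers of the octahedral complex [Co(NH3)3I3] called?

fac and mer

Working through the distinct placements yields 2 geometric isomers: NH3 mer; NH3 fac.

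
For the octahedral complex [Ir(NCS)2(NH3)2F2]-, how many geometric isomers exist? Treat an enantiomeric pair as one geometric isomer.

The six octahedral sites form three mutually perpendicular trans pairs.
The distinct arrangements are (5 in all): NCS trans, NH3 trans, F trans; NCS cis, NH3 cis, F trans; NCS cis, NH3 trans, F cis; NCS cis, NH3 cis, F cis (chiral); NCS trans, NH3 cis, F cis.

5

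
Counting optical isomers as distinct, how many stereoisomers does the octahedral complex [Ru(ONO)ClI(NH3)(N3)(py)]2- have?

30

An octahedron has six vertices in three trans pairs; every non-trans pair is cis.
Systematic enumeration (placing each ligand type in turn and discarding arrangements equivalent by rotation or reflection) gives 15 geometric isomers.
Of these, 15 lack any improper symmetry element and so occur as enantiomeric pairs, giving 15 + 15 = 30 stereoisomers in total.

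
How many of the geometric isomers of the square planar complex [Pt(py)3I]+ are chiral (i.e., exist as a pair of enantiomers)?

0

Only one geometric arrangement is possible.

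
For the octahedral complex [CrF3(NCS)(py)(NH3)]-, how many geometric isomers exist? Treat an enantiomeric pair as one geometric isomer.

4

The distinct arrangements are (4 in all): F mer (3 arrangements); F fac (chiral).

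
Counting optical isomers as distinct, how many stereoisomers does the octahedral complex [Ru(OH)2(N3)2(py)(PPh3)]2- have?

An octahedron has six vertices in three trans pairs; every non-trans pair is cis.
Working through the distinct placements yields 6 geometric isomers: OH trans, N3 trans; OH cis, N3 trans; OH cis, N3 cis (3 arrangements, 2 chiral); OH trans, N3 cis.
Of these, 2 lack any improper symmetry element and so occur as enantiomeric pairs, giving 6 + 2 = 8 stereoisomers in total.

8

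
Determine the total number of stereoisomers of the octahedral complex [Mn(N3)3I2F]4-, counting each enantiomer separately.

3

In an octahedral complex each vertex has one trans partner and four cis neighbours.
The distinct arrangements are (3 in all): N3 mer, I cis; N3 mer, I trans; N3 fac, I cis.
Each arrangement has an internal mirror plane or centre of symmetry, so none is chiral.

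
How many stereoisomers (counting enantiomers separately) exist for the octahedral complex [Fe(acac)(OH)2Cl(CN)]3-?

An octahedron has six vertices in three trans pairs; every non-trans pair is cis.
Each acac is bidentate and must span two cis positions.
The distinct arrangements are (4 in all): OH cis (3 arrangements, 2 chiral); OH trans.
Of these, 2 lack any improper symmetry element and so occur as enantiomeric pairs, giving 4 + 2 = 6 stereoisomers in total.

6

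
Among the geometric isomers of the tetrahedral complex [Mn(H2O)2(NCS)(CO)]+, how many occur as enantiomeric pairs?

In a tetrahedral complex all four positions are equivalent and every pair of ligands is adjacent — there is no cis/trans distinction.
Only one geometric arrangement is possible.

0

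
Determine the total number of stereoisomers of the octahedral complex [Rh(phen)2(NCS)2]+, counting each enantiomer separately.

In an octahedral complex each vertex has one trans partner and four cis neighbours.
Each phen is bidentate and must span two cis positions.
Systematic placement gives 2 geometric isomers: NCS trans; NCS cis (chiral).
One of these lacks any improper symmetry element and so occurs as an enantiomeric pair, giving 2 + 1 = 3 stereoisomers in total.

3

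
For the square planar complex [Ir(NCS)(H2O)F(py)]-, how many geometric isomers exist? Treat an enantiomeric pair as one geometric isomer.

A square has two trans pairs of vertices; adjacent vertices are cis.
There are 3 geometric isomers: (F/NCS trans, H2O/py trans); (F/py trans, H2O/NCS trans); (F/H2O trans, NCS/py trans).

3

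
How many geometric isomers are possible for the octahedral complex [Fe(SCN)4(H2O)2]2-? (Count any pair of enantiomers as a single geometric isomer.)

The six octahedral sites form three mutually perpendicular trans pairs.
Working through the distinct placements yields 2 geometric isomers: H2O trans; H2O cis.

2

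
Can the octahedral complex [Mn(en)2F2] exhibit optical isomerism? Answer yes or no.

An octahedron has six vertices in three trans pairs; every non-trans pair is cis.
Each en is bidentate and must span two cis positions.
Systematic placement gives 2 geometric isomers: F trans; F cis (chiral).
One of these lacks any improper symmetry element and so occurs as an enantiomeric pair, giving 2 + 1 = 3 stereoisomers in total.

yes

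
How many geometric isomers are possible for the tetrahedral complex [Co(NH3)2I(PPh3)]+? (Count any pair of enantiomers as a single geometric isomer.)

Only one geometric arrangement is possible.

1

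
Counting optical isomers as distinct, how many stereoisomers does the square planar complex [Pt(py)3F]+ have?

Only one geometric arrangement is possible.

1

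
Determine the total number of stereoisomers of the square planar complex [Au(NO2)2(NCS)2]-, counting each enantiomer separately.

The distinct arrangements are (2 in all): NO2 cis; NO2 trans.
Each arrangement has an internal mirror plane or centre of symmetry, so none is chiral.

2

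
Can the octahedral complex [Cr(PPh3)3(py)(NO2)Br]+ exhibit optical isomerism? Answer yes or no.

The six octahedral sites form three mutually perpendicular trans pairs.
Working through the distinct placements yields 4 geometric isomers: PPh3 mer (3 arrangements); PPh3 fac (chiral).
One of these lacks any improper symmetry element and so occurs as an enantiomeric pair, giving 4 + 1 = 5 stereoisomers in total.

yes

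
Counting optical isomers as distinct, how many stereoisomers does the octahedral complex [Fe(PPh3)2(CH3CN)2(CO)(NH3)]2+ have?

An octahedron has six vertices in three trans pairs; every non-trans pair is cis.
Systematic placement gives 6 geometric isomers: PPh3 trans, CH3CN trans; PPh3 cis, CH3CN trans; PPh3 trans, CH3CN cis; PPh3 cis, CH3CN cis (3 arrangements, 2 chiral).
Of these, 2 lack any improper symmetry element and so occur as enantiomeric pairs, giving 6 + 2 = 8 stereoisomers in total.

8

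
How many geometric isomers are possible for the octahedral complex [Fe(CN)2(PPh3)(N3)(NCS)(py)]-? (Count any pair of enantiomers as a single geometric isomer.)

The six octahedral sites form three mutually perpendicular trans pairs.
Systematic enumeration (placing each ligand type in turn and discarding arrangements equivalent by rotation or reflection) gives 9 geometric isomers.

9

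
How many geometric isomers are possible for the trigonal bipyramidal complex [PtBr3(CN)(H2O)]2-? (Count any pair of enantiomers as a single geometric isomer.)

4

A trigonal bipyramid has two axial and three equatorial sites, which are chemically inequivalent.
Systematic placement gives 4 geometric isomers: CN equatorial, H2O equatorial; CN axial, H2O equatorial; CN equatorial, H2O axial; CN axial, H2O axial.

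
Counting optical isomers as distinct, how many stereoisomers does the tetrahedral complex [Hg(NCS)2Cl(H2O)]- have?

All four vertices of a tetrahedron are equivalent and mutually adjacent, so cis/trans isomerism cannot arise.
Only one geometric arrangement is possible.

1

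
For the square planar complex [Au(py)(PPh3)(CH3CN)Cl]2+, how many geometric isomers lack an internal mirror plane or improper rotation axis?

0

A square has two trans pairs of vertices; adjacent vertices are cis.
There are 3 geometric isomers: (CH3CN/PPh3 trans, Cl/py trans); (CH3CN/py trans, Cl/PPh3 trans); (CH3CN/Cl trans, PPh3/py trans).
Each arrangement has an internal mirror plane or centre of symmetry, so none is chiral.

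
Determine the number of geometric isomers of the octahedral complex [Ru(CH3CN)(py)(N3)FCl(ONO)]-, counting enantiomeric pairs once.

An octahedron has six vertices in three trans pairs; every non-trans pair is cis.
Exhaustive case analysis gives 15 geometric isomers.

15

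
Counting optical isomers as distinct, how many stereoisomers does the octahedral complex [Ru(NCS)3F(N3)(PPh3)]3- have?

An octahedron has six vertices in three trans pairs; every non-trans pair is cis.
Systematic placement gives 4 geometric isomers: NCS mer (3 arrangements); NCS fac (chiral).
One of these lacks any improper symmetry element and so occurs as an enantiomeric pair, giving 4 + 1 = 5 stereoisomers in total.

5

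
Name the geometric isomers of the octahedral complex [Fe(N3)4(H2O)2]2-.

cis and trans

Working through the distinct placements yields 2 geometric isomers: H2O trans; H2O cis.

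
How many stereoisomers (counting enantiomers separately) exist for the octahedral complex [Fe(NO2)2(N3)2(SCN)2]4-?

An octahedron has six vertices in three trans pairs; every non-trans pair is cis.
The distinct arrangements are (5 in all): NO2 trans, N3 trans, SCN trans; NO2 cis, N3 trans, SCN cis; NO2 cis, N3 cis, SCN trans; NO2 cis, N3 cis, SCN cis (chiral); NO2 trans, N3 cis, SCN cis.
One of these lacks any improper symmetry element and so occurs as an enantiomeric pair, giving 5 + 1 = 6 stereoisomers in total.

6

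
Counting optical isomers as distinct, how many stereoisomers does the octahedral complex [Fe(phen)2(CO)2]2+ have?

3

In an octahedral complex each vertex has one trans partner and four cis neighbours.
Each phen is bidentate and must span two cis positions.
The distinct arrangements are (2 in all): CO trans; CO cis (chiral).
One of these lacks any improper symmetry element and so occurs as an enantiomeric pair, giving 2 + 1 = 3 stereoisomers in total.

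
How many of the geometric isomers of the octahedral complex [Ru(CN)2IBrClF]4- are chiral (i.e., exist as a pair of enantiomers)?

6

Systematic enumeration (placing each ligand type in turn and discarding arrangements equivalent by rotation or reflection) gives 9 geometric isomers.
Of these, 6 lack any improper symmetry element and so occur as enantiomeric pairs, giving 9 + 6 = 15 stereoisomers in total.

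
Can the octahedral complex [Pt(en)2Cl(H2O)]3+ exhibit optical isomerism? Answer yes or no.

Each en is bidentate and must span two cis positions.
The distinct arrangements are (2 in all): Cl and H2O mutually trans; Cl and H2O mutually cis (chiral).
One of these lacks any improper symmetry element and so occurs as an enantiomeric pair, giving 2 + 1 = 3 stereoisomers in total.

yes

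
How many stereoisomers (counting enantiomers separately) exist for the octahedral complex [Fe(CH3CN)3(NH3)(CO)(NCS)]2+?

5

The six octahedral sites form three mutually perpendicular trans pairs.
The distinct arrangements are (4 in all): CH3CN mer (3 arrangements); CH3CN fac (chiral).
One of these lacks any improper symmetry element and so occurs as an enantiomeric pair, giving 4 + 1 = 5 stereoisomers in total.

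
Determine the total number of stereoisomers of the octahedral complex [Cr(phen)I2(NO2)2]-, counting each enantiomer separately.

4

In an octahedral complex each vertex has one trans partner and four cis neighbours.
Each phen is bidentate and must span two cis positions.
There are 3 geometric isomers: I trans, NO2 cis; I cis, NO2 cis (chiral); I cis, NO2 trans.
One of these lacks any improper symmetry element and so occurs as an enantiomeric pair, giving 3 + 1 = 4 stereoisomers in total.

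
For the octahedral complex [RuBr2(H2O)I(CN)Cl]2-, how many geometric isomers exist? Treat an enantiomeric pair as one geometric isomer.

9

Systematic enumeration (placing each ligand type in turn and discarding arrangements equivalent by rotation or reflection) gives 9 geometric isomers.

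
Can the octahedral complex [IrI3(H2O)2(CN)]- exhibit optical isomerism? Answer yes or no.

In an octahedral complex each vertex has one trans partner and four cis neighbours.
Systematic placement gives 3 geometric isomers: I mer, H2O cis; I mer, H2O trans; I fac, H2O cis.
Each arrangement has an internal mirror plane or centre of symmetry, so none is chiral.

no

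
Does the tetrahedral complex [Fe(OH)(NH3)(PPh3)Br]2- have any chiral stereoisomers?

yes

All four vertices of a tetrahedron are equivalent and mutually adjacent, so cis/trans isomerism cannot arise.
Only one geometric arrangement is possible; it has no improper symmetry element, so it exists as a pair of enantiomers (2 stereoisomers).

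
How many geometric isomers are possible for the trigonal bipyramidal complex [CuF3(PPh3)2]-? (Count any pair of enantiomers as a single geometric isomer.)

3

In a trigonal bipyramid the two axial positions differ from the three equatorial ones.
There are 3 geometric isomers: PPh3 both equatorial; PPh3 one axial, one equatorial; PPh3 both axial.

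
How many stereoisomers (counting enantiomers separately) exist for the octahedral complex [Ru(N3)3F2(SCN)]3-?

3

The six octahedral sites form three mutually perpendicular trans pairs.
Systematic placement gives 3 geometric isomers: N3 mer, F trans; N3 fac, F cis; N3 mer, F cis.
Each arrangement has an internal mirror plane or centre of symmetry, so none is chiral.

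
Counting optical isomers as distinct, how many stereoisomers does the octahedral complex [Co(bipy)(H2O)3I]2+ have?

An octahedron has six vertices in three trans pairs; every non-trans pair is cis.
Each bipy is bidentate and must span two cis positions.
Working through the distinct placements yields 2 geometric isomers: H2O mer; H2O fac.
Each arrangement has an internal mirror plane or centre of symmetry, so none is chiral.

2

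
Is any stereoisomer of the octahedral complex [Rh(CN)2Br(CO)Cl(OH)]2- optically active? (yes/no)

An octahedron has six vertices in three trans pairs; every non-trans pair is cis.
Systematic enumeration (placing each ligand type in turn and discarding arrangements equivalent by rotation or reflection) gives 9 geometric isomers.
Of these, 6 lack any improper symmetry element and so occur as enantiomeric pairs, giving 9 + 6 = 15 stereoisomers in total.

yes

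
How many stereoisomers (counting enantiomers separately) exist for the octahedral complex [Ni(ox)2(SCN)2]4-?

In an octahedral complex each vertex has one trans partner and four cis neighbours.
Each ox is bidentate and must span two cis positions.
The distinct arrangements are (2 in all): SCN trans; SCN cis (chiral).
One of these lacks any improper symmetry element and so occurs as an enantiomeric pair, giving 2 + 1 = 3 stereoisomers in total.

3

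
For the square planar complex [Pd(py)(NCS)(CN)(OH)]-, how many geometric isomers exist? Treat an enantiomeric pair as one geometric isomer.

3

A square has two trans pairs of vertices; adjacent vertices are cis.
The distinct arrangements are (3 in all): (CN/OH trans, NCS/py trans); (CN/py trans, NCS/OH trans); (CN/NCS trans, OH/py trans).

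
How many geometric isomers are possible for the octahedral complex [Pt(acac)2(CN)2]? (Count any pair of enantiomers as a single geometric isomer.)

2

The six octahedral sites form three mutually perpendicular trans pairs.
Each acac is bidentate and must span two cis positions.
The distinct arrangements are (2 in all): CN trans; CN cis (chiral).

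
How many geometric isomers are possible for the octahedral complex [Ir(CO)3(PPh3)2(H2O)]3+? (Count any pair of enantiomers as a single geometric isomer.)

The six octahedral sites form three mutually perpendicular trans pairs.
Working through the distinct placements yields 3 geometric isomers: CO mer, PPh3 trans; CO mer, PPh3 cis; CO fac, PPh3 cis.

3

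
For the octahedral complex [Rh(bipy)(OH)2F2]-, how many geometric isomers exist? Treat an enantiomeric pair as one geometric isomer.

3

Each bipy is bidentate and must span two cis positions.
There are 3 geometric isomers: OH cis, F trans; OH cis, F cis (chiral); OH trans, F cis.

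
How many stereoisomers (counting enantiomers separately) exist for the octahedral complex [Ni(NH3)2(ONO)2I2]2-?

6

An octahedron has six vertices in three trans pairs; every non-trans pair is cis.
The distinct arrangements are (5 in all): NH3 trans, ONO trans, I trans; NH3 cis, ONO cis, I trans; NH3 cis, ONO trans, I cis; NH3 cis, ONO cis, I cis (chiral); NH3 trans, ONO cis, I cis.
One of these lacks any improper symmetry element and so occurs as an enantiomeric pair, giving 5 + 1 = 6 stereoisomers in total.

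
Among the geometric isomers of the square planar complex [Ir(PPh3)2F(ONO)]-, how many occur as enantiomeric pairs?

0

In a square planar complex each vertex has one trans partner and two cis neighbours.
The distinct arrangements are (2 in all): PPh3 cis; PPh3 trans.
Each arrangement has an internal mirror plane or centre of symmetry, so none is chiral.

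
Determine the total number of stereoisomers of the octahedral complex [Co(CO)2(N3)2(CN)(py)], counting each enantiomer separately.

An octahedron has six vertices in three trans pairs; every non-trans pair is cis.
The distinct arrangements are (6 in all): CO cis, N3 cis (3 arrangements, 2 chiral); CO cis, N3 trans; CO trans, N3 cis; CO trans, N3 trans.
Of these, 2 lack any improper symmetry element and so occur as enantiomeric pairs, giving 6 + 2 = 8 stereoisomers in total.

8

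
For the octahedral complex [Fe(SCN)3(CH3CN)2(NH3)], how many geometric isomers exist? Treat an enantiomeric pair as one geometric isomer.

3

Systematic placement gives 3 geometric isomers: SCN mer, CH3CN trans; SCN mer, CH3CN cis; SCN fac, CH3CN cis.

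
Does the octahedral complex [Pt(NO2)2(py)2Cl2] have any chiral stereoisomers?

In an octahedral complex each vertex has one trans partner and four cis neighbours.
Working through the distinct placements yields 5 geometric isomers: NO2 trans, py trans, Cl trans; NO2 cis, py cis, Cl trans; NO2 cis, py trans, Cl cis; NO2 cis, py cis, Cl cis (chiral); NO2 trans, py cis, Cl cis.
One of these lacks any improper symmetry element and so occurs as an enantiomeric pair, giving 5 + 1 = 6 stereoisomers in total.

yes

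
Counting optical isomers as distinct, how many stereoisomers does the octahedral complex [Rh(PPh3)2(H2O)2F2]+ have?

The six octahedral sites form three mutually perpendicular trans pairs.
The distinct arrangements are (5 in all): PPh3 trans, H2O trans, F trans; PPh3 cis, H2O cis, F trans; PPh3 trans, H2O cis, F cis; PPh3 cis, H2O cis, F cis (chiral); PPh3 cis, H2O trans, F cis.
One of these lacks any improper symmetry element and so occurs as an enantiomeric pair, giving 5 + 1 = 6 stereoisomers in total.

6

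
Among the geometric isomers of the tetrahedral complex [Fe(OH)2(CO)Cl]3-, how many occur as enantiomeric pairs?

All four vertices of a tetrahedron are equivalent and mutually adjacent, so cis/trans isomerism cannot arise.
Only one geometric arrangement is possible.

0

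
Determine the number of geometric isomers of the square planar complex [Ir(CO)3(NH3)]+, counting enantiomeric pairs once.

In a square planar complex each vertex has one trans partner and two cis neighbours.
Only one geometric arrangement is possible.

1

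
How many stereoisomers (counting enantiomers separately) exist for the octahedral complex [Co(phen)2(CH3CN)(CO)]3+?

Each phen is bidentate and must span two cis positions.
There are 2 geometric isomers: CH3CN and CO mutually trans; CH3CN and CO mutually cis (chiral).
One of these lacks any improper symmetry element and so occurs as an enantiomeric pair, giving 2 + 1 = 3 stereoisomers in total.

3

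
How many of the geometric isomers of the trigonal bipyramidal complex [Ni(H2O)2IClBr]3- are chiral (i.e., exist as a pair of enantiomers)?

3

A trigonal bipyramid has two axial and three equatorial sites, which are chemically inequivalent.
Placing the ligands in turn and identifying arrangements related by rotation or reflection leaves 7 distinct geometric isomers.
Of these, 3 lack any improper symmetry element and so occur as enantiomeric pairs, giving 7 + 3 = 10 stereoisomers in total.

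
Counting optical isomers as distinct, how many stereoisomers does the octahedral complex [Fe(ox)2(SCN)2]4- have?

3

In an octahedral complex each vertex has one trans partner and four cis neighbours.
Each ox is bidentate and must span two cis positions.
The distinct arrangements are (2 in all): SCN trans; SCN cis (chiral).
One of these lacks any improper symmetry element and so occurs as an enantiomeric pair, giving 2 + 1 = 3 stereoisomers in total.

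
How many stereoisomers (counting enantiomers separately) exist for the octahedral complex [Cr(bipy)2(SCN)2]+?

3

The six octahedral sites form three mutually perpendicular trans pairs.
Each bipy is bidentate and must span two cis positions.
The distinct arrangements are (2 in all): SCN trans; SCN cis (chiral).
One of these lacks any improper symmetry element and so occurs as an enantiomeric pair, giving 2 + 1 = 3 stereoisomers in total.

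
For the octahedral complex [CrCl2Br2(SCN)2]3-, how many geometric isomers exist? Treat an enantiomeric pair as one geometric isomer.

5

The six octahedral sites form three mutually perpendicular trans pairs.
Working through the distinct placements yields 5 geometric isomers: Cl trans, Br trans, SCN trans; Cl cis, Br trans, SCN cis; Cl cis, Br cis, SCN trans; Cl cis, Br cis, SCN cis (chiral); Cl trans, Br cis, SCN cis.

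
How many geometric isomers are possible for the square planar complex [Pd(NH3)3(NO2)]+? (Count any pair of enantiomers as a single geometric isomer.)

1

In a square planar complex each vertex has one trans partner and two cis neighbours.
Only one geometric arrangement is possible.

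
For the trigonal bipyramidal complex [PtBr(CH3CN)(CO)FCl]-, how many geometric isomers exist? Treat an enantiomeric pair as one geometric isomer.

10

In a trigonal bipyramid the two axial positions differ from the three equatorial ones.
Systematic enumeration (placing each ligand type in turn and discarding arrangements equivalent by rotation or reflection) gives 10 geometric isomers.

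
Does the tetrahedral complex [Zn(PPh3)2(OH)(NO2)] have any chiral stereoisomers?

All four vertices of a tetrahedron are equivalent and mutually adjacent, so cis/trans isomerism cannot arise.
Only one geometric arrangement is possible.

no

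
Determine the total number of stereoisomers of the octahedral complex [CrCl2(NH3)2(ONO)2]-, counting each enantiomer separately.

6

The distinct arrangements are (5 in all): Cl trans, NH3 trans, ONO trans; Cl trans, NH3 cis, ONO cis; Cl cis, NH3 cis, ONO trans; Cl cis, NH3 cis, ONO cis (chiral); Cl cis, NH3 trans, ONO cis.
One of these lacks any improper symmetry element and so occurs as an enantiomeric pair, giving 5 + 1 = 6 stereoisomers in total.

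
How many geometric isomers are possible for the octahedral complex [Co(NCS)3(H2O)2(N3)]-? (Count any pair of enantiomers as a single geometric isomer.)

The six octahedral sites form three mutually perpendicular trans pairs.
Systematic placement gives 3 geometric isomers: NCS mer, H2O trans; NCS mer, H2O cis; NCS fac, H2O cis.

3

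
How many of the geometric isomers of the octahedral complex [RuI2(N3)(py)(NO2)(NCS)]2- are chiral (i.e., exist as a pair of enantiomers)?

Systematic enumeration (placing each ligand type in turn and discarding arrangements equivalent by rotation or reflection) gives 9 geometric isomers.
Of these, 6 lack any improper symmetry element and so occur as enantiomeric pairs, giving 9 + 6 = 15 stereoisomers in total.

6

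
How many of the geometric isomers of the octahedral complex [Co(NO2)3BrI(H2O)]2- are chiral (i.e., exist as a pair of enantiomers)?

An octahedron has six vertices in three trans pairs; every non-trans pair is cis.
The distinct arrangements are (4 in all): NO2 mer (3 arrangements); NO2 fac (chiral).
One of these lacks any improper symmetry element and so occurs as an enantiomeric pair, giving 4 + 1 = 5 stereoisomers in total.

1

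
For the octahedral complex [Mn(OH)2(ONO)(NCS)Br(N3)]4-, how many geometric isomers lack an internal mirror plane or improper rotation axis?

In an octahedral complex each vertex has one trans partner and four cis neighbours.
Exhaustive case analysis gives 9 geometric isomers.
Of these, 6 lack any improper symmetry element and so occur as enantiomeric pairs, giving 9 + 6 = 15 stereoisomers in total.

6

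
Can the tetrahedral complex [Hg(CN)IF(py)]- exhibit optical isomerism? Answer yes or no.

yes

Only one geometric arrangement is possible; it has no improper symmetry element, so it exists as a pair of enantiomers (2 stereoisomers).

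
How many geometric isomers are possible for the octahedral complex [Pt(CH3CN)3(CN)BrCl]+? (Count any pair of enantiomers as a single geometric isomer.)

An octahedron has six vertices in three trans pairs; every non-trans pair is cis.
Working through the distinct placements yields 4 geometric isomers: CH3CN mer (3 arrangements); CH3CN fac (chiral).

4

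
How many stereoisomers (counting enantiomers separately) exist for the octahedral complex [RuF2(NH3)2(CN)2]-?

An octahedron has six vertices in three trans pairs; every non-trans pair is cis.
There are 5 geometric isomers: F trans, NH3 trans, CN trans; F cis, NH3 cis, CN trans; F cis, NH3 trans, CN cis; F cis, NH3 cis, CN cis (chiral); F trans, NH3 cis, CN cis.
One of these lacks any improper symmetry element and so occurs as an enantiomeric pair, giving 5 + 1 = 6 stereoisomers in total.

6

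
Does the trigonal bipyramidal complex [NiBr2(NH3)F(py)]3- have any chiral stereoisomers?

yes

In a trigonal bipyramid the two axial positions differ from the three equatorial ones.
Placing the ligands in turn and identifying arrangements related by rotation or reflection leaves 7 distinct geometric isomers.
Of these, 3 lack any improper symmetry element and so occur as enantiomeric pairs, giving 7 + 3 = 10 stereoisomers in total.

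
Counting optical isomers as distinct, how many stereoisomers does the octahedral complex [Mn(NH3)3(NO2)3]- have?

2

The six octahedral sites form three mutually perpendicular trans pairs.
Working through the distinct placements yields 2 geometric isomers: NH3 mer; NH3 fac.
Each arrangement has an internal mirror plane or centre of symmetry, so none is chiral.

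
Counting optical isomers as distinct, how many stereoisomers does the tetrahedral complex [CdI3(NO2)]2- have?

All four vertices of a tetrahedron are equivalent and mutually adjacent, so cis/trans isomerism cannot arise.
Only one geometric arrangement is possible.

1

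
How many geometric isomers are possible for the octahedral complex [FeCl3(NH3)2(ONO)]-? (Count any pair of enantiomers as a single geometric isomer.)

The six octahedral sites form three mutually perpendicular trans pairs.
The distinct arrangements are (3 in all): Cl mer, NH3 cis; Cl mer, NH3 trans; Cl fac, NH3 cis.

3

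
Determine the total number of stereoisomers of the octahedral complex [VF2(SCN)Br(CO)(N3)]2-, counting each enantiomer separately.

15

An octahedron has six vertices in three trans pairs; every non-trans pair is cis.
Systematic enumeration (placing each ligand type in turn and discarding arrangements equivalent by rotation or reflection) gives 9 geometric isomers.
Of these, 6 lack any improper symmetry element and so occur as enantiomeric pairs, giving 9 + 6 = 15 stereoisomers in total.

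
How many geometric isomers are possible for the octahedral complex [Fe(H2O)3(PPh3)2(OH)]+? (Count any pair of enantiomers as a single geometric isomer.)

3

An octahedron has six vertices in three trans pairs; every non-trans pair is cis.
The distinct arrangements are (3 in all): H2O mer, PPh3 trans; H2O mer, PPh3 cis; H2O fac, PPh3 cis.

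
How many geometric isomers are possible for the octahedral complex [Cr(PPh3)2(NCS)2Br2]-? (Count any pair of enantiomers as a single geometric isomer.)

There are 5 geometric isomers: PPh3 trans, NCS trans, Br trans; PPh3 cis, NCS cis, Br trans; PPh3 trans, NCS cis, Br cis; PPh3 cis, NCS cis, Br cis (chiral); PPh3 cis, NCS trans, Br cis.

5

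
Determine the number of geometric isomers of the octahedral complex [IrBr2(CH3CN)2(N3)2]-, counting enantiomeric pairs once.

In an octahedral complex each vertex has one trans partner and four cis neighbours.
Systematic placement gives 5 geometric isomers: Br trans, CH3CN trans, N3 trans; Br trans, CH3CN cis, N3 cis; Br cis, CH3CN cis, N3 trans; Br cis, CH3CN cis, N3 cis (chiral); Br cis, CH3CN trans, N3 cis.

5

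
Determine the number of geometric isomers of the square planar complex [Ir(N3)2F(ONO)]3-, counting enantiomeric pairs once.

In a square planar complex each vertex has one trans partner and two cis neighbours.
Working through the distinct placements yields 2 geometric isomers: N3 cis; N3 trans.

2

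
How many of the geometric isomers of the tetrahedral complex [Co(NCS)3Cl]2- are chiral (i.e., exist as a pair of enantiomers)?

0

In a tetrahedral complex all four positions are equivalent and every pair of ligands is adjacent — there is no cis/trans distinction.
Only one geometric arrangement is possible.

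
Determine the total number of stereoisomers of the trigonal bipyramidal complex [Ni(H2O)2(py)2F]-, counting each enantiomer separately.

6

A trigonal bipyramid has two axial and three equatorial sites, which are chemically inequivalent.
Exhaustive case analysis gives 5 geometric isomers.
One of these lacks any improper symmetry element and so occurs as an enantiomeric pair, giving 5 + 1 = 6 stereoisomers in total.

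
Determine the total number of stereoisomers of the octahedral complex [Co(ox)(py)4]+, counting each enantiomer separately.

The six octahedral sites form three mutually perpendicular trans pairs.
Each ox is bidentate and must span two cis positions.
Only one geometric arrangement is possible.

1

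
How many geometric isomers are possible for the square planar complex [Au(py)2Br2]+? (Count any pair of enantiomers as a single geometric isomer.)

A square has two trans pairs of vertices; adjacent vertices are cis.
Working through the distinct placements yields 2 geometric isomers: py cis; py trans.

2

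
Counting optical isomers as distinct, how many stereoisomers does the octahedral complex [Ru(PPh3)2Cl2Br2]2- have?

6

The distinct arrangements are (5 in all): PPh3 trans, Cl trans, Br trans; PPh3 cis, Cl cis, Br trans; PPh3 trans, Cl cis, Br cis; PPh3 cis, Cl cis, Br cis (chiral); PPh3 cis, Cl trans, Br cis.
One of these lacks any improper symmetry element and so occurs as an enantiomeric pair, giving 5 + 1 = 6 stereoisomers in total.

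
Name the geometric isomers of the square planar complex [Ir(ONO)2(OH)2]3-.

A square has two trans pairs of vertices; adjacent vertices are cis.
Systematic placement gives 2 geometric isomers: ONO cis; ONO trans.

cis and trans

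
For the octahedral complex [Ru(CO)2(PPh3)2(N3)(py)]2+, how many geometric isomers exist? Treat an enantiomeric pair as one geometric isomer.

In an octahedral complex each vertex has one trans partner and four cis neighbours.
Systematic placement gives 6 geometric isomers: CO trans, PPh3 cis; CO trans, PPh3 trans; CO cis, PPh3 cis (3 arrangements, 2 chiral); CO cis, PPh3 trans.

6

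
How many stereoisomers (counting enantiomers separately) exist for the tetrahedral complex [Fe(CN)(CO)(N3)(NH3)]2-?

All four vertices of a tetrahedron are equivalent and mutually adjacent, so cis/trans isomerism cannot arise.
Only one geometric arrangement is possible; it has no improper symmetry element, so it exists as a pair of enantiomers (2 stereoisomers).

2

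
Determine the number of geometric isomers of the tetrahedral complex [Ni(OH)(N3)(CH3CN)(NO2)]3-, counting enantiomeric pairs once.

1

All four vertices of a tetrahedron are equivalent and mutually adjacent, so cis/trans isomerism cannot arise.
Only one geometric arrangement is possible; it has no improper symmetry element, so it exists as a pair of enantiomers (2 stereoisomers).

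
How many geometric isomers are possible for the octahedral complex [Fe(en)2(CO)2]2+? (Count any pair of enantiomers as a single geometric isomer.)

In an octahedral complex each vertex has one trans partner and four cis neighbours.
Each en is bidentate and must span two cis positions.
Working through the distinct placements yields 2 geometric isomers: CO trans; CO cis (chiral).

2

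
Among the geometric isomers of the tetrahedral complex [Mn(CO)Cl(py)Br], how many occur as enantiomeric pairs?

All four vertices of a tetrahedron are equivalent and mutually adjacent, so cis/trans isomerism cannot arise.
Only one geometric arrangement is possible; it has no improper symmetry element, so it exists as a pair of enantiomers (2 stereoisomers).

1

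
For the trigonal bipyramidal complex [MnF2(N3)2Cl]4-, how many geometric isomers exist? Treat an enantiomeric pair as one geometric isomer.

5

In a trigonal bipyramid the two axial positions differ from the three equatorial ones.
Exhaustive case analysis gives 5 geometric isomers.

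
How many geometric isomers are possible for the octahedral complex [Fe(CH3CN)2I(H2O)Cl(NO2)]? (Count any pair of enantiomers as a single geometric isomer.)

9

An octahedron has six vertices in three trans pairs; every non-trans pair is cis.
Systematic enumeration (placing each ligand type in turn and discarding arrangements equivalent by rotation or reflection) gives 9 geometric isomers.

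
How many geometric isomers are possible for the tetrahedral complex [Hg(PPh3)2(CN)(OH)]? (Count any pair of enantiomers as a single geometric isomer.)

1

In a tetrahedral complex all four positions are equivalent and every pair of ligands is adjacent — there is no cis/trans distinction.
Only one geometric arrangement is possible.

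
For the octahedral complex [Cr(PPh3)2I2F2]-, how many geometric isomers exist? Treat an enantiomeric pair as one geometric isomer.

The six octahedral sites form three mutually perpendicular trans pairs.
The distinct arrangements are (5 in all): PPh3 trans, I trans, F trans; PPh3 cis, I cis, F trans; PPh3 trans, I cis, F cis; PPh3 cis, I cis, F cis (chiral); PPh3 cis, I trans, F cis.

5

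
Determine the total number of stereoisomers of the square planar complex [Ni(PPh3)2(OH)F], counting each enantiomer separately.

A square has two trans pairs of vertices; adjacent vertices are cis.
There are 2 geometric isomers: PPh3 cis; PPh3 trans.
Each arrangement has an internal mirror plane or centre of symmetry, so none is chiral.

2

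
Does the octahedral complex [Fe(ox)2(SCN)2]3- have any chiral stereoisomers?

yes

An octahedron has six vertices in three trans pairs; every non-trans pair is cis.
Each ox is bidentate and must span two cis positions.
The distinct arrangements are (2 in all): SCN trans; SCN cis (chiral).
One of these lacks any improper symmetry element and so occurs as an enantiomeric pair, giving 2 + 1 = 3 stereoisomers in total.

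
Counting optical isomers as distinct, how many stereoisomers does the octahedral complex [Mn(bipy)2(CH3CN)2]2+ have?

3

The six octahedral sites form three mutually perpendicular trans pairs.
Each bipy is bidentate and must span two cis positions.
Systematic placement gives 2 geometric isomers: CH3CN trans; CH3CN cis (chiral).
One of these lacks any improper symmetry element and so occurs as an enantiomeric pair, giving 2 + 1 = 3 stereoisomers in total.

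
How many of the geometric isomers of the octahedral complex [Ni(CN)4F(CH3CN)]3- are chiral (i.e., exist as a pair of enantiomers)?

Systematic placement gives 2 geometric isomers: F and CH3CN mutually cis; F and CH3CN mutually trans.
Each arrangement has an internal mirror plane or centre of symmetry, so none is chiral.

0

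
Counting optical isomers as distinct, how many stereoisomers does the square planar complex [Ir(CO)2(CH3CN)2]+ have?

2

A square has two trans pairs of vertices; adjacent vertices are cis.
Working through the distinct placements yields 2 geometric isomers: CO cis; CO trans.
Each arrangement has an internal mirror plane or centre of symmetry, so none is chiral.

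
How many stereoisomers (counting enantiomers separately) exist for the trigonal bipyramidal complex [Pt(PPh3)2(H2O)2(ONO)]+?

In a trigonal bipyramid the two axial positions differ from the three equatorial ones.
Systematic enumeration (placing each ligand type in turn and discarding arrangements equivalent by rotation or reflection) gives 5 geometric isomers.
One of these lacks any improper symmetry element and so occurs as an enantiomeric pair, giving 5 + 1 = 6 stereoisomers in total.

6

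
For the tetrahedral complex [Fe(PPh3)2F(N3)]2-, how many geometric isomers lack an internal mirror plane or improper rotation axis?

0

In a tetrahedral complex all four positions are equivalent and every pair of ligands is adjacent — there is no cis/trans distinction.
Only one geometric arrangement is possible.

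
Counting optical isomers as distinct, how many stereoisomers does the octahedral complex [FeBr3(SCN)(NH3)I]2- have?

5

In an octahedral complex each vertex has one trans partner and four cis neighbours.
Working through the distinct placements yields 4 geometric isomers: Br mer (3 arrangements); Br fac (chiral).
One of these lacks any improper symmetry element and so occurs as an enantiomeric pair, giving 4 + 1 = 5 stereoisomers in total.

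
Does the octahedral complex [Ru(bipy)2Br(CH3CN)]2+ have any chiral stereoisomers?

The six octahedral sites form three mutually perpendicular trans pairs.
Each bipy is bidentate and must span two cis positions.
There are 2 geometric isomers: Br and CH3CN mutually trans; Br and CH3CN mutually cis (chiral).
One of these lacks any improper symmetry element and so occurs as an enantiomeric pair, giving 2 + 1 = 3 stereoisomers in total.

yes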